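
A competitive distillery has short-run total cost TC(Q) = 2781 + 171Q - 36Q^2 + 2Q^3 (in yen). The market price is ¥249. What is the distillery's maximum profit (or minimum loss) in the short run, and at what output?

Profit = -¥77 at Q = 13

AVC = 171 - 36Q + 2Q^2; min AVC = ¥9 at Q = 9. Since P = ¥249 ≥ min AVC, the firm produces.
MC = 171 - 72Q + 6Q^2. Setting P = MC and taking the root on the rising branch gives Q* = 13.
TR = 249·13 = 3237. TC = 2781 + 533 = 3314. Profit = 3237 − 3314 = -¥77.
That loss of ¥77 beats the ¥2781 the firm would lose by shutting down; producing recovers ¥2704 of fixed cost.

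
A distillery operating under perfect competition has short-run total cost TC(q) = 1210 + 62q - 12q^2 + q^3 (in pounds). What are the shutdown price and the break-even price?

Shutdown price = £26; break-even price = £161

AVC = 62 - 12q + q^2; minimized at q = 6, giving min AVC = £26. That is the shutdown price.
ATC = 1210/q + 62 - 12q + q^2. Setting dATC/dq = −1210/q^2 − 12 + 2q = 0 gives q = 11 (since 2·11^3 − 12·11^2 = 1210).
min ATC = 1210/11 + 62 − 12·11 + 11^2 = £161. That is the break-even price.
For £26 ≤ P < £161 the firm produces at a loss; below £26 it shuts down.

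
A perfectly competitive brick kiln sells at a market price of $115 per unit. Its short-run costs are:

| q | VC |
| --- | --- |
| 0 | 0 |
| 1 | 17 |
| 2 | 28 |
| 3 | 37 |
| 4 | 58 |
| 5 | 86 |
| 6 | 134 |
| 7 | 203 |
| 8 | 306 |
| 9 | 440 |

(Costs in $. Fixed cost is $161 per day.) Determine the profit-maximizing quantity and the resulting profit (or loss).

Tabulate TR − TC: q=0: -161; q=1: -63; q=2: 41; q=3: 147; q=4: 241; q=5: 328; q=6: 395; q=7: 441; q=8: 453; q=9: 434.
Profit is maximized at q = 8. AVC there is 306/8 = $38.25 ≤ P, so producing beats shutting down (which would give -$161).

q = 8; profit = $453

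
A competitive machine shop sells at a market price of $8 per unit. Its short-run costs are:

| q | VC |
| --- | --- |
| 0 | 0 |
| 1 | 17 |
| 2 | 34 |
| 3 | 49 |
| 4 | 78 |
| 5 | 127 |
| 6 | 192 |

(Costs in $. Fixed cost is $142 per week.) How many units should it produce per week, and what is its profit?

q = 0 (shut down); profit = -$142

Compute π = P·q − TC at each output: q=0: -142; q=1: -151; q=2: -160; q=3: -167; q=4: -188; q=5: -229; q=6: -286.
Profit is highest at q = 0. Equivalently, the lowest AVC in the table is 49/3 ≈ $16.33 at q = 3, and P = $8 falls below it — price never covers variable cost, so the firm shuts down and loses only its fixed cost.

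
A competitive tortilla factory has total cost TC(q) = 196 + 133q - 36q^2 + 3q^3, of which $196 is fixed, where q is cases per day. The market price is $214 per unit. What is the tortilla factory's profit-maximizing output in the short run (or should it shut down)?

Variable cost is VC = 133q - 36q^2 + 3q^3, so AVC = VC/q = 133 - 36q + 3q^2 and MC = dTC/dq = 133 - 72q + 9q^2.
AVC hits its minimum where MC = AVC, at q = 6, giving min AVC = 133 - 36·6 + 3·6^2 = $25.
P = $214 exceeds min AVC = $25, so the firm stays open.
Set P = MC: 214 = 133 - 72q + 9q^2 → -81 - 72q + 9q^2 = 0. The roots are q = -1 and q = 9; the profit-maximizing output is on the rising part of MC, so q* = 9.
Check: AVC at q = 9 is $52 ≤ P, so revenue covers variable cost.
Profit = P·q − TC = 214·9 − 664 = $1262.

Produce at q = 9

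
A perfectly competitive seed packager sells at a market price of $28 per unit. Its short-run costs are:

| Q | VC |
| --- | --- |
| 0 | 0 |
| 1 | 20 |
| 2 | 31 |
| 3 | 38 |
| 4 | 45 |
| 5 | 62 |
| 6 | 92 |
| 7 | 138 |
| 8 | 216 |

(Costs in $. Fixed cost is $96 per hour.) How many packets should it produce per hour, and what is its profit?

Q = 5; profit = -$18

Profit at each row (π = 28Q − TC): Q=0: -96; Q=1: -88; Q=2: -71; Q=3: -50; Q=4: -29; Q=5: -18; Q=6: -20; Q=7: -38; Q=8: -88.
Profit is maximized at Q = 5. AVC there is 62/5 = $12.40 ≤ P, so producing beats shutting down (which would give -$96).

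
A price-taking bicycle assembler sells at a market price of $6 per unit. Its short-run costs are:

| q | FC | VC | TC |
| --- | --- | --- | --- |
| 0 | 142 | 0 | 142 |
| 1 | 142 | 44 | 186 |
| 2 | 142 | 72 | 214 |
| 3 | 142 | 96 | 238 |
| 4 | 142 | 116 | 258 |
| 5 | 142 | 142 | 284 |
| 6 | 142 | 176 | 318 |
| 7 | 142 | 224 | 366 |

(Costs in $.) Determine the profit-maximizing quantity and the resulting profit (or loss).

q = 0 (shut down); profit = -$142

Profit at each row (π = 6q − TC): q=0: -142; q=1: -180; q=2: -202; q=3: -220; q=4: -234; q=5: -254; q=6: -282; q=7: -324.
Profit is highest at q = 0. Equivalently, the lowest AVC in the table is 142/5 ≈ $28.40 at q = 5, and P = $6 falls below it — price never covers variable cost, so the firm shuts down and loses only its fixed cost.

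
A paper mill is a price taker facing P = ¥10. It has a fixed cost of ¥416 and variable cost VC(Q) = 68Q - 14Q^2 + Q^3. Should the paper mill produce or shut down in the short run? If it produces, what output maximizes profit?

Variable cost is VC = 68Q - 14Q^2 + Q^3, so AVC = VC/Q = 68 - 14Q + Q^2 and MC = dTC/dQ = 68 - 28Q + 3Q^2.
AVC is minimized where dAVC/dQ = -14 + 2Q = 0, at Q = 7; min AVC = 68 - 14·7 + 7^2 = ¥19.
With P < min AVC (¥10 < ¥19), every unit sold adds to the loss.
Shutting down limits the loss to fixed cost, ¥416.

Shut down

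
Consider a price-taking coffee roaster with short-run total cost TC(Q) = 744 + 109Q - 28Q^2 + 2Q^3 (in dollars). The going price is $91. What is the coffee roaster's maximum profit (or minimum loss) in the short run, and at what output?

AVC = 109 - 28Q + 2Q^2; min AVC = $11 at Q = 7. Since P = $91 ≥ min AVC, the firm produces.
With MC = 109 - 56Q + 6Q^2, P = MC on the upward-sloping part at Q* = 9.
TR = 91·9 = 819. TC = 744 + 171 = 915. Profit = 819 − 915 = -$96.
By producing, the firm covers all variable cost plus $648 of fixed cost; shutting down would lose the full $744.

Profit = -$96 at Q = 9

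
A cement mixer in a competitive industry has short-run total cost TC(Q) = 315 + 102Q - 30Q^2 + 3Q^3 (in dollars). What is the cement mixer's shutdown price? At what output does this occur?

$27 per unit, at Q = 5

Short-run supply begins at min AVC. From VC = 102Q - 30Q^2 + 3Q^3, AVC = 102 - 30Q + 3Q^2.
At the minimum of AVC, MC = AVC. MC = 102 - 60Q + 9Q^2; setting MC = AVC gives 6Q^2 - 30Q = 0, so Q = 5. min AVC = 27.
For P < $27 the firm produces nothing.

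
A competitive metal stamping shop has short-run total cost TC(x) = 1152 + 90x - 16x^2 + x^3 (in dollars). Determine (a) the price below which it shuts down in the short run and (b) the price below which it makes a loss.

Shutdown price = min AVC. AVC = 90 - 16x + x^2, with vertex at x = 8 and minimum $26.
ATC = 1152/x + 90 - 16x + x^2. Setting dATC/dx = −1152/x^2 − 16 + 2x = 0 gives x = 12 (since 2·12^3 − 16·12^2 = 1152).
min ATC = 1152/12 + 90 − 16·12 + 12^2 = $138. That is the break-even price.
For $26 ≤ P < $138 the firm produces at a loss; below $26 it shuts down.

Shutdown price = $26; break-even price = $138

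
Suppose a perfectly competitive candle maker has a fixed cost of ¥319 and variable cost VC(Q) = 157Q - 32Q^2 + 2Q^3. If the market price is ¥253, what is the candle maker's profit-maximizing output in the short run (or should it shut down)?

Produce at Q = 12

From TC, MC = TC'(Q) = 157 - 64Q + 6Q^2 and AVC = VC/Q = 157 - 32Q + 2Q^2.
The AVC parabola has its vertex at Q = 32/4 = 8, where AVC = 157 - 32·8 + 2·8^2 = ¥29.
Because ¥253 ≥ ¥29, revenue can cover variable cost; the firm operates.
P = MC gives -96 - 64Q + 6Q^2 = 0, with roots -4/3 and 12. Take the larger (rising MC): Q* = 12.
Check: AVC at Q = 12 is ¥61 ≤ P, so revenue covers variable cost.
Profit = P·Q − TC = 253·12 − 1051 = ¥1985.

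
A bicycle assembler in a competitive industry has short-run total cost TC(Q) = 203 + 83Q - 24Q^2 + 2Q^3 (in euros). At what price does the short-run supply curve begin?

Short-run supply begins at min AVC. From VC = 83Q - 24Q^2 + 2Q^3, AVC = 83 - 24Q + 2Q^2.
At the minimum of AVC, MC = AVC. MC = 83 - 48Q + 6Q^2; setting MC = AVC gives 4Q^2 - 24Q = 0, so Q = 6. min AVC = 11.
The firm shuts down for any P below €11.

€11 per unit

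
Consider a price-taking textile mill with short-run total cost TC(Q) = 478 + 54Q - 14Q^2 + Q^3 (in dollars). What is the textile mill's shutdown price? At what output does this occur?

$5 per unit, at Q = 7

The shutdown price is the minimum of AVC. VC = 54Q - 14Q^2 + Q^3, so AVC = 54 - 14Q + Q^2.
At the minimum of AVC, MC = AVC. MC = 54 - 28Q + 3Q^2; setting MC = AVC gives 2Q^2 - 14Q = 0, so Q = 7. min AVC = 5.
The firm shuts down for any P below $5.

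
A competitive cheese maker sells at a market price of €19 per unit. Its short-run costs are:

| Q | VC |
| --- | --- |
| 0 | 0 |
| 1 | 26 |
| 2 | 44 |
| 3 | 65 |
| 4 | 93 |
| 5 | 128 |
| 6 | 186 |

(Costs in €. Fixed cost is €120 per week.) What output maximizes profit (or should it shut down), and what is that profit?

Profit at each row (π = 19Q − TC): Q=0: -120; Q=1: -127; Q=2: -126; Q=3: -128; Q=4: -137; Q=5: -153; Q=6: -192.
Profit is highest at Q = 0. Equivalently, the lowest AVC in the table is 65/3 ≈ €21.67 at Q = 3, and P = €19 falls below it — price never covers variable cost, so the firm shuts down and loses only its fixed cost.

Q = 0 (shut down); profit = -€120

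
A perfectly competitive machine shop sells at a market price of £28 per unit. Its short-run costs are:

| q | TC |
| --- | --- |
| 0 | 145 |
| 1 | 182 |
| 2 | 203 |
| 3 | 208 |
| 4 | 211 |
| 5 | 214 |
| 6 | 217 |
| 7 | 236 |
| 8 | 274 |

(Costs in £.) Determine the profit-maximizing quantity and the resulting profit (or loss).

q = 7; profit = -£40

Profit at each row (π = 28q − TC): q=0: -145; q=1: -154; q=2: -147; q=3: -124; q=4: -99; q=5: -74; q=6: -49; q=7: -40; q=8: -50.
Profit is maximized at q = 7. AVC there is 91/7 = £13 ≤ P, so producing beats shutting down (which would give -£145).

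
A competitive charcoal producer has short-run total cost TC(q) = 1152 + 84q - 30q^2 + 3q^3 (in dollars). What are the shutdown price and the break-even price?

Shutdown price = $9; break-even price = $180

AVC = 84 - 30q + 3q^2; minimized at q = 5, giving min AVC = $9. That is the shutdown price.
ATC = 1152/q + 84 - 30q + 3q^2. Setting dATC/dq = −1152/q^2 − 30 + 6q = 0 gives q = 8 (since 6·8^3 − 30·8^2 = 1152).
min ATC = 1152/8 + 84 − 30·8 + 3·8^2 = $180. That is the break-even price.
Between these two prices the firm operates at a loss; above $180 it earns a profit.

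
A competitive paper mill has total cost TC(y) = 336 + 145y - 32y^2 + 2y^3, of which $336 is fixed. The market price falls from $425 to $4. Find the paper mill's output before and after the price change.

Output falls from 14 to 0 (the firm shuts down)

AVC = 145 - 32y + 2y^2, minimized at y = 8 where min AVC = $17. MC = 145 - 64y + 6y^2.
With P = $425 above the shutdown price, P = MC gives y = 14.
At P = $4 < min AVC = $17, price no longer covers variable cost at any output, so the firm shuts down: y = 0.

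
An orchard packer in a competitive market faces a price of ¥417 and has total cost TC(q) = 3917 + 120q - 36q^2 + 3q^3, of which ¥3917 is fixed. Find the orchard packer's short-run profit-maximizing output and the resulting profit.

AVC = 120 - 36q + 3q^2; min AVC = ¥12 at q = 6. Since P = ¥417 ≥ min AVC, the firm produces.
With MC = 120 - 72q + 9q^2, P = MC on the upward-sloping part at q* = 11.
TR = 417·11 = 4587. TC = 3917 + 957 = 4874. Profit = 4587 − 4874 = -¥287.
By producing, the firm covers all variable cost plus ¥3630 of fixed cost; shutting down would lose the full ¥3917.

Profit = -¥287 at q = 11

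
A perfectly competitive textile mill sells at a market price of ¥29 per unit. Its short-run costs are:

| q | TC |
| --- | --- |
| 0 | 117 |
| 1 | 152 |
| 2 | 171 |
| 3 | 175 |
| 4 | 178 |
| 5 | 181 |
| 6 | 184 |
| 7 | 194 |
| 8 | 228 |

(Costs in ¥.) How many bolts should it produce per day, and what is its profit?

Profit at each row (π = 29q − TC): q=0: -117; q=1: -123; q=2: -113; q=3: -88; q=4: -62; q=5: -36; q=6: -10; q=7: 9; q=8: 4.
Profit is maximized at q = 7. AVC there is 77/7 = ¥11 ≤ P, so producing beats shutting down (which would give -¥117).

q = 7; profit = ¥9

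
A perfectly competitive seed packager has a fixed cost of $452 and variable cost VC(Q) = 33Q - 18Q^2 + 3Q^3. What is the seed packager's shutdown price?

$6 per unit

Short-run supply begins at min AVC. From VC = 33Q - 18Q^2 + 3Q^3, AVC = 33 - 18Q + 3Q^2.
dAVC/dQ = -18 + 6Q = 0 gives Q = 3. min AVC = 33 - 18·3 + 3·3^2 = 6.
The firm shuts down for any P below $6.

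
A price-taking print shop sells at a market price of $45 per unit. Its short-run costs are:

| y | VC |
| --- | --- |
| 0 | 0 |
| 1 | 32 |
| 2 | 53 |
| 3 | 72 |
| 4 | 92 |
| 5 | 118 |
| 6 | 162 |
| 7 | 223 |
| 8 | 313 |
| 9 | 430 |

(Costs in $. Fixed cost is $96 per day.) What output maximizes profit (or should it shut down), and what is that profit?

y = 6; profit = $12

Profit at each row (π = 45y − TC): y=0: -96; y=1: -83; y=2: -59; y=3: -33; y=4: -8; y=5: 11; y=6: 12; y=7: -4; y=8: -49; y=9: -121.
Profit is maximized at y = 6. AVC there is 162/6 = $27 ≤ P, so producing beats shutting down (which would give -$96).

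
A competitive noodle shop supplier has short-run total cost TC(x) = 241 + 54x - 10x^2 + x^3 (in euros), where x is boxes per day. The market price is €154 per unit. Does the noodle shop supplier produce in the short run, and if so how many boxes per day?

From TC, MC = TC'(x) = 54 - 20x + 3x^2 and AVC = VC/x = 54 - 10x + x^2.
AVC hits its minimum where MC = AVC, at x = 5, giving min AVC = 54 - 10·5 + 5^2 = €29.
P = €154 exceeds min AVC = €29, so the firm stays open.
P = MC gives -100 - 20x + 3x^2 = 0, with roots -10/3 and 10. Take the larger (rising MC): x* = 10.
Check: AVC at x = 10 is €54 ≤ P, so revenue covers variable cost.
Profit = P·x − TC = 154·10 − 781 = €759.

Produce at x = 10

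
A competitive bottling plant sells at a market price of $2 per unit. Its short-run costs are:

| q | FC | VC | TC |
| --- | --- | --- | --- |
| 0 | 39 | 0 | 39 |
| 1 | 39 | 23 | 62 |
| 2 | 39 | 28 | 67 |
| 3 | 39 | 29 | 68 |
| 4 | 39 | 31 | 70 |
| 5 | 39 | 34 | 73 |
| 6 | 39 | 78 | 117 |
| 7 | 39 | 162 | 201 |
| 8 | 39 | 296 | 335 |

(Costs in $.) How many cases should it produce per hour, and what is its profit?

Tabulate TR − TC: q=0: -39; q=1: -60; q=2: -63; q=3: -62; q=4: -62; q=5: -63; q=6: -105; q=7: -187; q=8: -319.
Profit is highest at q = 0. Equivalently, the lowest AVC in the table is 34/5 ≈ $6.80 at q = 5, and P = $2 falls below it — price never covers variable cost, so the firm shuts down and loses only its fixed cost.

q = 0 (shut down); profit = -$39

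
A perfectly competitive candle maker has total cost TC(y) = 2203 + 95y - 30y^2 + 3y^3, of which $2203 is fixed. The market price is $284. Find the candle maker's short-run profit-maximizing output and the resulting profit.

Profit = -$259 at y = 9

AVC = 95 - 30y + 3y^2; min AVC = $20 at y = 5. Since P = $284 ≥ min AVC, the firm produces.
MC = 95 - 60y + 9y^2. Setting P = MC and taking the root on the rising branch gives y* = 9.
TR = 284·9 = 2556. TC = 2203 + 612 = 2815. Profit = 2556 − 2815 = -$259.
By producing, the firm covers all variable cost plus $1944 of fixed cost; shutting down would lose the full $2203.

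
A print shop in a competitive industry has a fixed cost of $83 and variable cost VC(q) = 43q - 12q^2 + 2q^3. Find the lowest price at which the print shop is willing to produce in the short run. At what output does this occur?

$25 per unit, at q = 3

The shutdown price is the minimum of AVC. VC = 43q - 12q^2 + 2q^3, so AVC = 43 - 12q + 2q^2.
dAVC/dq = -12 + 4q = 0 gives q = 3. min AVC = 43 - 12·3 + 2·3^2 = 25.
For P < $25 the firm produces nothing.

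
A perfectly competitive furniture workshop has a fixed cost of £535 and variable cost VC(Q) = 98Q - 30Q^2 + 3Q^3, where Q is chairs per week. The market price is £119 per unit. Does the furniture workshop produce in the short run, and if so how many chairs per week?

Produce at Q = 7

Variable cost is VC = 98Q - 30Q^2 + 3Q^3, so AVC = VC/Q = 98 - 30Q + 3Q^2 and MC = dTC/dQ = 98 - 60Q + 9Q^2.
AVC hits its minimum where MC = AVC, at Q = 5, giving min AVC = 98 - 30·5 + 3·5^2 = £23.
Because £119 ≥ £23, revenue can cover variable cost; the firm operates.
Solving P = MC: -21 - 60Q + 9Q^2 = 0 ⇒ Q = -1/3 or 7. On the upward-sloping branch, Q* = 7.
Check: AVC at Q = 7 is £35 ≤ P, so revenue covers variable cost.
Profit = P·Q − TC = 119·7 − 780 = £53.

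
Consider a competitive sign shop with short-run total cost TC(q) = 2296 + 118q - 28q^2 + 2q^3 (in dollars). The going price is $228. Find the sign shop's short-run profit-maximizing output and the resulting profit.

Profit = -$360 at q = 11

AVC = 118 - 28q + 2q^2; min AVC = $20 at q = 7. Since P = $228 ≥ min AVC, the firm produces.
MC = 118 - 56q + 6q^2. Setting P = MC and taking the root on the rising branch gives q* = 11.
TR = 228·11 = 2508. TC = 2296 + 572 = 2868. Profit = 2508 − 2868 = -$360.
That loss of $360 beats the $2296 the firm would lose by shutting down; producing recovers $1936 of fixed cost.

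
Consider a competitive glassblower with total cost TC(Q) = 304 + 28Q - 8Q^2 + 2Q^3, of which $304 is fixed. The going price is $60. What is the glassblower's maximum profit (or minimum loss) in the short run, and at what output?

Profit = -$176 at Q = 4

AVC = 28 - 8Q + 2Q^2; min AVC = $20 at Q = 2. Since P = $60 ≥ min AVC, the firm produces.
With MC = 28 - 16Q + 6Q^2, P = MC on the upward-sloping part at Q* = 4.
TR = 60·4 = 240. TC = 304 + 112 = 416. Profit = 240 − 416 = -$176.
Shutting down would mean losing the fixed cost of $304, so operating at a loss of $176 is better by $128.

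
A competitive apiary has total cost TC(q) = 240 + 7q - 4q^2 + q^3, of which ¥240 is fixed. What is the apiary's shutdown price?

Short-run supply begins at min AVC. From VC = 7q - 4q^2 + q^3, AVC = 7 - 4q + q^2.
At the minimum of AVC, MC = AVC. MC = 7 - 8q + 3q^2; setting MC = AVC gives 2q^2 - 4q = 0, so q = 2. min AVC = 3.
So the shutdown price is ¥3.

¥3 per unit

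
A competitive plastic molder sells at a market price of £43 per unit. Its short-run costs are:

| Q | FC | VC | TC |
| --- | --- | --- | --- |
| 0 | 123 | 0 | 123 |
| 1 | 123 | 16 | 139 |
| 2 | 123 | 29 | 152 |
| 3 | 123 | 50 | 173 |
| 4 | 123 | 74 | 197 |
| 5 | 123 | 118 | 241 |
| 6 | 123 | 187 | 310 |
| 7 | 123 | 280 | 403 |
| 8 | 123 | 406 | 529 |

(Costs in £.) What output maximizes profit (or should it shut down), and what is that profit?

Q = 4; profit = -£25

Tabulate TR − TC: Q=0: -123; Q=1: -96; Q=2: -66; Q=3: -44; Q=4: -25; Q=5: -26; Q=6: -52; Q=7: -102; Q=8: -185.
Profit is maximized at Q = 4. AVC there is 74/4 = £18.50 ≤ P, so producing beats shutting down (which would give -£123).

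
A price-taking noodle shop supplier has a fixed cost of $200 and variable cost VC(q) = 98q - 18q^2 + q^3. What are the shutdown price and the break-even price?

Shutdown price = $17; break-even price = $38

Shutdown price = min AVC. AVC = 98 - 18q + q^2, with vertex at q = 9 and minimum $17.
ATC = 200/q + 98 - 18q + q^2. Setting dATC/dq = −200/q^2 − 18 + 2q = 0 gives q = 10 (since 2·10^3 − 18·10^2 = 200).
min ATC = 200/10 + 98 − 18·10 + 10^2 = $38. That is the break-even price.
For $17 ≤ P < $38 the firm produces at a loss; below $17 it shuts down.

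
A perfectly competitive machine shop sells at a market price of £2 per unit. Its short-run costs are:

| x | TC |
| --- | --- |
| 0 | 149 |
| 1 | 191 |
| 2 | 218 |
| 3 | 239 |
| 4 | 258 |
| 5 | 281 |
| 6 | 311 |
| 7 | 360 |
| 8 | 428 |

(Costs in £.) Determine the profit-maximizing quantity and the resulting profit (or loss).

Tabulate TR − TC: x=0: -149; x=1: -189; x=2: -214; x=3: -233; x=4: -250; x=5: -271; x=6: -299; x=7: -346; x=8: -412.
Profit is highest at x = 0. Equivalently, the lowest AVC in the table is 132/5 ≈ £26.40 at x = 5, and P = £2 falls below it — price never covers variable cost, so the firm shuts down and loses only its fixed cost.

x = 0 (shut down); profit = -£149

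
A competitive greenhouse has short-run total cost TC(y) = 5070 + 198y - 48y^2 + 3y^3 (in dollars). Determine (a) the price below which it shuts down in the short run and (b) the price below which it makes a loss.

Shutdown price = $6; break-even price = $471

Shutdown price = min AVC. AVC = 198 - 48y + 3y^2, with vertex at y = 8 and minimum $6.
ATC = 5070/y + 198 - 48y + 3y^2. Setting dATC/dy = −5070/y^2 − 48 + 6y = 0 gives y = 13 (since 6·13^3 − 48·13^2 = 5070).
min ATC = 5070/13 + 198 − 48·13 + 3·13^2 = $471. That is the break-even price.
Between these two prices the firm operates at a loss; above $471 it earns a profit.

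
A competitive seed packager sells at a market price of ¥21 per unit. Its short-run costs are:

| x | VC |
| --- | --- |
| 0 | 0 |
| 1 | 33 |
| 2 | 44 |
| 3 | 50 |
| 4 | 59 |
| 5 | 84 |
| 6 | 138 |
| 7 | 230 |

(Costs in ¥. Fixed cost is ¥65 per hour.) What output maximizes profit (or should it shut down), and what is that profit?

Compute π = P·x − TC at each output: x=0: -65; x=1: -77; x=2: -67; x=3: -52; x=4: -40; x=5: -44; x=6: -77; x=7: -148.
Profit is maximized at x = 4. AVC there is 59/4 = ¥14.75 ≤ P, so producing beats shutting down (which would give -¥65).

x = 4; profit = -¥40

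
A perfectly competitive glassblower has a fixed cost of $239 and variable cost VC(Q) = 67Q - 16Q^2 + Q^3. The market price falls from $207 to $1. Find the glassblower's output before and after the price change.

AVC = 67 - 16Q + Q^2, minimized at Q = 8 where min AVC = $3. MC = 67 - 32Q + 3Q^2.
With P = $207 above the shutdown price, P = MC gives Q = 14.
At P = $1 < min AVC = $3, price no longer covers variable cost at any output, so the firm shuts down: Q = 0.

Output falls from 14 to 0 (the firm shuts down)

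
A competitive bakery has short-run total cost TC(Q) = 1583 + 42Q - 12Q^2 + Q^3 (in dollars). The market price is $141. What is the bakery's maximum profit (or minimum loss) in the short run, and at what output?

AVC = 42 - 12Q + Q^2; min AVC = $6 at Q = 6. Since P = $141 ≥ min AVC, the firm produces.
With MC = 42 - 24Q + 3Q^2, P = MC on the upward-sloping part at Q* = 11.
TR = 141·11 = 1551. TC = 1583 + 341 = 1924. Profit = 1551 − 1924 = -$373.
By producing, the firm covers all variable cost plus $1210 of fixed cost; shutting down would lose the full $1583.

Profit = -$373 at Q = 11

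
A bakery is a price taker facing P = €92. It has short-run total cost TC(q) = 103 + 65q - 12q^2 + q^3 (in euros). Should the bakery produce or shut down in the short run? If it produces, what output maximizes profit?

Produce at q = 9

Strip out fixed cost: VC = 65q - 12q^2 + q^3. Then AVC = 65 - 12q + q^2 and MC = 65 - 24q + 3q^2.
AVC is minimized where dAVC/dq = -12 + 2q = 0, at q = 6; min AVC = 65 - 12·6 + 6^2 = €29.
P = €92 exceeds min AVC = €29, so the firm stays open.
P = MC gives -27 - 24q + 3q^2 = 0, with roots -1 and 9. Take the larger (rising MC): q* = 9.
Check: AVC at q = 9 is €38 ≤ P, so revenue covers variable cost.
Profit = P·q − TC = 92·9 − 445 = €383.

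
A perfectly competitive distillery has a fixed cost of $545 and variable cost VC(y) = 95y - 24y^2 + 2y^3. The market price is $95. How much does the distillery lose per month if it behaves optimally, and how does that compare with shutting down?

AVC = 95 - 24y + 2y^2; min AVC = $23 at y = 6. Since P = $95 ≥ min AVC, the firm produces.
With MC = 95 - 48y + 6y^2, P = MC on the upward-sloping part at y* = 8.
TR = 95·8 = 760. TC = 545 + 248 = 793. Profit = 760 − 793 = -$33.
That loss of $33 beats the $545 the firm would lose by shutting down; producing recovers $512 of fixed cost.

Profit = -$33 at y = 8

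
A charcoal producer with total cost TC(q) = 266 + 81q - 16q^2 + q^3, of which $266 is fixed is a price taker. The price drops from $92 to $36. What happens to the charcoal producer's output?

MC = 81 - 32q + 3q^2; the shutdown threshold is min AVC = $17 (at q = 8).
With P = $92 above the shutdown price, P = MC gives q = 11.
At P = $36 ≥ min AVC, set P = MC: q = 9. The firm stays open but cuts output.

Output falls from 11 to 9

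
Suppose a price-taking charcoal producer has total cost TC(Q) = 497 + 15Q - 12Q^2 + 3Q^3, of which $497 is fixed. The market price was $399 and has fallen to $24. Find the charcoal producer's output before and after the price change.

MC = 15 - 24Q + 9Q^2; the shutdown threshold is min AVC = $3 (at Q = 2).
With P = $399 above the shutdown price, P = MC gives Q = 8.
At P = $24 ≥ min AVC, set P = MC: Q = 3. The firm stays open but cuts output.

Output falls from 8 to 3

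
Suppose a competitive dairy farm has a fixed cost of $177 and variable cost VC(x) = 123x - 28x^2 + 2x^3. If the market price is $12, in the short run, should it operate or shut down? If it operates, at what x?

Strip out fixed cost: VC = 123x - 28x^2 + 2x^3. Then AVC = 123 - 28x + 2x^2 and MC = 123 - 56x + 6x^2.
AVC is minimized where dAVC/dx = -28 + 4x = 0, at x = 7; min AVC = 123 - 28·7 + 2·7^2 = $25.
With P < min AVC ($12 < $25), every unit sold adds to the loss.
The firm minimizes its loss by shutting down and losing only its fixed cost of $177.

Shut down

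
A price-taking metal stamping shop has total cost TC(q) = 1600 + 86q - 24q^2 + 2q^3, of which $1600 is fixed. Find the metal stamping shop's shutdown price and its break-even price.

AVC = 86 - 24q + 2q^2; minimized at q = 6, giving min AVC = $14. That is the shutdown price.
ATC = 1600/q + 86 - 24q + 2q^2. Setting dATC/dq = −1600/q^2 − 24 + 4q = 0 gives q = 10 (since 4·10^3 − 24·10^2 = 1600).
min ATC = 1600/10 + 86 − 24·10 + 2·10^2 = $206. That is the break-even price.
For $14 ≤ P < $206 the firm produces at a loss; below $14 it shuts down.

Shutdown price = $14; break-even price = $206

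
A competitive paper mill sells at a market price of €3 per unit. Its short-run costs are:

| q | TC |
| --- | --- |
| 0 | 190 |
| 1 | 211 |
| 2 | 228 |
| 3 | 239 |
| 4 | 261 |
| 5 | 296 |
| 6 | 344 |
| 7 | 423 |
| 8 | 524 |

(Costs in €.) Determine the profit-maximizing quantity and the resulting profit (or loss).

q = 0 (shut down); profit = -€190

Profit at each row (π = 3q − TC): q=0: -190; q=1: -208; q=2: -222; q=3: -230; q=4: -249; q=5: -281; q=6: -326; q=7: -402; q=8: -500.
Profit is highest at q = 0. Equivalently, the lowest AVC in the table is 49/3 ≈ €16.33 at q = 3, and P = €3 falls below it — price never covers variable cost, so the firm shuts down and loses only its fixed cost.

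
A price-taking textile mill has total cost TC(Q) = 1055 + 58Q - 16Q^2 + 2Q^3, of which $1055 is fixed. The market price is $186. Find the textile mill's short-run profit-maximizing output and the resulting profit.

AVC = 58 - 16Q + 2Q^2 has its minimum $26 at Q = 4; price $186 clears that bar, so the firm operates.
With MC = 58 - 32Q + 6Q^2, P = MC on the upward-sloping part at Q* = 8.
TR = 186·8 = 1488. TC = 1055 + 464 = 1519. Profit = 1488 − 1519 = -$31.
That loss of $31 beats the $1055 the firm would lose by shutting down; producing recovers $1024 of fixed cost.

Profit = -$31 at Q = 8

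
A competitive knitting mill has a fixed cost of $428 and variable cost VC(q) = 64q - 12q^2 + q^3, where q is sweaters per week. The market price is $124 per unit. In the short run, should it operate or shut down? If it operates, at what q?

Produce at q = 10

Variable cost is VC = 64q - 12q^2 + q^3, so AVC = VC/q = 64 - 12q + q^2 and MC = dTC/dq = 64 - 24q + 3q^2.
AVC hits its minimum where MC = AVC, at q = 6, giving min AVC = 64 - 12·6 + 6^2 = $28.
P = $124 exceeds min AVC = $28, so the firm stays open.
Set P = MC: 124 = 64 - 24q + 3q^2 → -60 - 24q + 3q^2 = 0. The roots are q = -2 and q = 10; the profit-maximizing output is on the rising part of MC, so q* = 10.
Check: AVC at q = 10 is $44 ≤ P, so revenue covers variable cost.
Profit = P·q − TC = 124·10 − 868 = $372.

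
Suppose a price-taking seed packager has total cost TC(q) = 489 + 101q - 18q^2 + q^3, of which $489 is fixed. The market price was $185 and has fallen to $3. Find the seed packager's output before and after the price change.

MC = 101 - 36q + 3q^2; the shutdown threshold is min AVC = $20 (at q = 9).
At P = $185 ≥ min AVC, set P = MC on the rising branch: q = 14.
At P = $3 < min AVC = $20, price no longer covers variable cost at any output, so the firm shuts down: q = 0.

Output falls from 14 to 0 (the firm shuts down)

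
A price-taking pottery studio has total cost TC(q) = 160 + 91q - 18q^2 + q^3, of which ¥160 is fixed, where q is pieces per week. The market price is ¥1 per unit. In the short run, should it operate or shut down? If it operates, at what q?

Strip out fixed cost: VC = 91q - 18q^2 + q^3. Then AVC = 91 - 18q + q^2 and MC = 91 - 36q + 3q^2.
AVC hits its minimum where MC = AVC, at q = 9, giving min AVC = 91 - 18·9 + 9^2 = ¥10.
With P < min AVC (¥1 < ¥10), every unit sold adds to the loss.
Shutting down limits the loss to fixed cost, ¥160.

Shut down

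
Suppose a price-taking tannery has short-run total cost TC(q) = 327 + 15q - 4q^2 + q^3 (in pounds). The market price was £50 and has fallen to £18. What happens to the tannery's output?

Output falls from 5 to 3

AVC = 15 - 4q + q^2, minimized at q = 2 where min AVC = £11. MC = 15 - 8q + 3q^2.
At P = £50 ≥ min AVC, set P = MC on the rising branch: q = 5.
At P = £18 ≥ min AVC, set P = MC: q = 3. The firm stays open but cuts output.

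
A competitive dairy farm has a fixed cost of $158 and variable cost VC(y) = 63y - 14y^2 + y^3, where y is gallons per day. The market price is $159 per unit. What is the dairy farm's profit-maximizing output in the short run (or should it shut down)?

From TC, MC = TC'(y) = 63 - 28y + 3y^2 and AVC = VC/y = 63 - 14y + y^2.
AVC hits its minimum where MC = AVC, at y = 7, giving min AVC = 63 - 14·7 + 7^2 = $14.
Since P = $159 ≥ min AVC = $14, price covers variable cost and the firm should produce.
Solving P = MC: -96 - 28y + 3y^2 = 0 ⇒ y = -8/3 or 12. On the upward-sloping branch, y* = 12.
Check: AVC at y = 12 is $39 ≤ P, so revenue covers variable cost.
Profit = P·y − TC = 159·12 − 626 = $1282.

Produce at y = 12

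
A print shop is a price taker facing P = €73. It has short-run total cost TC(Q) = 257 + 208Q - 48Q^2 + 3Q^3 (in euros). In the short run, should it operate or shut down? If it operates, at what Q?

Variable cost is VC = 208Q - 48Q^2 + 3Q^3, so AVC = VC/Q = 208 - 48Q + 3Q^2 and MC = dTC/dQ = 208 - 96Q + 9Q^2.
AVC is minimized where dAVC/dQ = -48 + 6Q = 0, at Q = 8; min AVC = 208 - 48·8 + 3·8^2 = €16.
Since P = €73 ≥ min AVC = €16, price covers variable cost and the firm should produce.
P = MC gives 135 - 96Q + 9Q^2 = 0, with roots 5/3 and 9. Take the larger (rising MC): Q* = 9.
Check: AVC at Q = 9 is €19 ≤ P, so revenue covers variable cost.
Profit = P·Q − TC = 73·9 − 428 = €229.

Produce at Q = 9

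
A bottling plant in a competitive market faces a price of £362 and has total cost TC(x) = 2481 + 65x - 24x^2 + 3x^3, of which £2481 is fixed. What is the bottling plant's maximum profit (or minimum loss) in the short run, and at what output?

AVC = 65 - 24x + 3x^2; min AVC = £17 at x = 4. Since P = £362 ≥ min AVC, the firm produces.
With MC = 65 - 48x + 9x^2, P = MC on the upward-sloping part at x* = 9.
TR = 362·9 = 3258. TC = 2481 + 828 = 3309. Profit = 3258 − 3309 = -£51.
Shutting down would mean losing the fixed cost of £2481, so operating at a loss of £51 is better by £2430.

Profit = -£51 at x = 9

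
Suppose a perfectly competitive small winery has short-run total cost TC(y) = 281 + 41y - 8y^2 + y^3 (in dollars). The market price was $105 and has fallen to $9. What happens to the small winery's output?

Output falls from 8 to 0 (the firm shuts down)

MC = 41 - 16y + 3y^2; the shutdown threshold is min AVC = $25 (at y = 4).
With P = $105 above the shutdown price, P = MC gives y = 8.
At P = $9 < min AVC = $25, price no longer covers variable cost at any output, so the firm shuts down: y = 0.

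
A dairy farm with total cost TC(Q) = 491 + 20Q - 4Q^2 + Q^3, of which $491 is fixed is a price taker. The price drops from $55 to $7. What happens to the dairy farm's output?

Output falls from 5 to 0 (the firm shuts down)

AVC = 20 - 4Q + Q^2, minimized at Q = 2 where min AVC = $16. MC = 20 - 8Q + 3Q^2.
At P = $55 ≥ min AVC, set P = MC on the rising branch: Q = 5.
At P = $7 < min AVC = $16, price no longer covers variable cost at any output, so the firm shuts down: Q = 0.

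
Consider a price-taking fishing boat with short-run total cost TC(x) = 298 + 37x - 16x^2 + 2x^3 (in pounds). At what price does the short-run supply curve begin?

Short-run supply begins at min AVC. From VC = 37x - 16x^2 + 2x^3, AVC = 37 - 16x + 2x^2.
dAVC/dx = -16 + 4x = 0 gives x = 4. min AVC = 37 - 16·4 + 2·4^2 = 5.
For P < £5 the firm produces nothing.

£5 per unit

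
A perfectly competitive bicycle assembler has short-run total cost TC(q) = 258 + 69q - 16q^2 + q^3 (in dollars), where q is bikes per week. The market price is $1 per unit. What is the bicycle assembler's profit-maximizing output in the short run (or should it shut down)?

From TC, MC = TC'(q) = 69 - 32q + 3q^2 and AVC = VC/q = 69 - 16q + q^2.
AVC hits its minimum where MC = AVC, at q = 8, giving min AVC = 69 - 16·8 + 8^2 = $5.
Since P = $1 < min AVC = $5, price fails to cover variable cost at any output.
Best response: produce nothing and absorb the $258 fixed cost.

Shut down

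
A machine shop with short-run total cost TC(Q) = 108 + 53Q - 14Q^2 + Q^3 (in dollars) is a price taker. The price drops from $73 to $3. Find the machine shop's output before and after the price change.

Output falls from 10 to 0 (the firm shuts down)

AVC = 53 - 14Q + Q^2, minimized at Q = 7 where min AVC = $4. MC = 53 - 28Q + 3Q^2.
With P = $73 above the shutdown price, P = MC gives Q = 10.
At P = $3 < min AVC = $4, price no longer covers variable cost at any output, so the firm shuts down: Q = 0.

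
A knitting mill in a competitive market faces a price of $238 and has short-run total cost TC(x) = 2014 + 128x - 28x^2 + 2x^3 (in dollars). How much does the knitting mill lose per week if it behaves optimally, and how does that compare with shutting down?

AVC = 128 - 28x + 2x^2 has its minimum $30 at x = 7; price $238 clears that bar, so the firm operates.
MC = 128 - 56x + 6x^2. Setting P = MC and taking the root on the rising branch gives x* = 11.
TR = 238·11 = 2618. TC = 2014 + 682 = 2696. Profit = 2618 − 2696 = -$78.
Shutting down would mean losing the fixed cost of $2014, so operating at a loss of $78 is better by $1936.

Profit = -$78 at x = 11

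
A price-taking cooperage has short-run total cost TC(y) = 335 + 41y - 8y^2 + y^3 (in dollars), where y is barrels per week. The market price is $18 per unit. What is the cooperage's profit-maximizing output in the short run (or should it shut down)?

Shut down

Strip out fixed cost: VC = 41y - 8y^2 + y^3. Then AVC = 41 - 8y + y^2 and MC = 41 - 16y + 3y^2.
The AVC parabola has its vertex at y = 8/2 = 4, where AVC = 41 - 8·4 + 4^2 = $25.
P = $18 lies below min AVC = $25; no output level covers variable cost.
Best response: produce nothing and absorb the $335 fixed cost.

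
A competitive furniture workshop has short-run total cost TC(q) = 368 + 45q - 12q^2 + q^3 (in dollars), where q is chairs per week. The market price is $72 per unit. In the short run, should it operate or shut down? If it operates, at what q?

Strip out fixed cost: VC = 45q - 12q^2 + q^3. Then AVC = 45 - 12q + q^2 and MC = 45 - 24q + 3q^2.
AVC is minimized where dAVC/dq = -12 + 2q = 0, at q = 6; min AVC = 45 - 12·6 + 6^2 = $9.
Because $72 ≥ $9, revenue can cover variable cost; the firm operates.
P = MC gives -27 - 24q + 3q^2 = 0, with roots -1 and 9. Take the larger (rising MC): q* = 9.
Check: AVC at q = 9 is $18 ≤ P, so revenue covers variable cost.
Profit = P·q − TC = 72·9 − 530 = $118.

Produce at q = 9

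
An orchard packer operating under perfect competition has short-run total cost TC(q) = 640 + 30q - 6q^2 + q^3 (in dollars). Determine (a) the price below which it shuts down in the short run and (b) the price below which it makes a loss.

Shutdown price = $21; break-even price = $126

Shutdown price = min AVC. AVC = 30 - 6q + q^2, with vertex at q = 3 and minimum $21.
ATC = 640/q + 30 - 6q + q^2. Setting dATC/dq = −640/q^2 − 6 + 2q = 0 gives q = 8 (since 2·8^3 − 6·8^2 = 640).
min ATC = 640/8 + 30 − 6·8 + 8^2 = $126. That is the break-even price.
For $21 ≤ P < $126 the firm produces at a loss; below $21 it shuts down.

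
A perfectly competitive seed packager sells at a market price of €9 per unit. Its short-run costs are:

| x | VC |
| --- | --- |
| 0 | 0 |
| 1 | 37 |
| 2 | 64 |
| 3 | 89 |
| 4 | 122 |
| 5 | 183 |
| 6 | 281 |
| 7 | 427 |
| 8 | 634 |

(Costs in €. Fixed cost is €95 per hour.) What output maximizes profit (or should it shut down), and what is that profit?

x = 0 (shut down); profit = -€95

Tabulate TR − TC: x=0: -95; x=1: -123; x=2: -141; x=3: -157; x=4: -181; x=5: -233; x=6: -322; x=7: -459; x=8: -657.
Profit is highest at x = 0. Equivalently, the lowest AVC in the table is 89/3 ≈ €29.67 at x = 3, and P = €9 falls below it — price never covers variable cost, so the firm shuts down and loses only its fixed cost.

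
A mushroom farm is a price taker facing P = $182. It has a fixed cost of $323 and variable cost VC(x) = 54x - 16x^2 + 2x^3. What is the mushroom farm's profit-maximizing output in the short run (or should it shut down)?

Variable cost is VC = 54x - 16x^2 + 2x^3, so AVC = VC/x = 54 - 16x + 2x^2 and MC = dTC/dx = 54 - 32x + 6x^2.
AVC is minimized where dAVC/dx = -16 + 4x = 0, at x = 4; min AVC = 54 - 16·4 + 2·4^2 = $22.
Since P = $182 ≥ min AVC = $22, price covers variable cost and the firm should produce.
Solving P = MC: -128 - 32x + 6x^2 = 0 ⇒ x = -8/3 or 8. On the upward-sloping branch, x* = 8.
Check: AVC at x = 8 is $54 ≤ P, so revenue covers variable cost.
Profit = P·x − TC = 182·8 − 755 = $701.

Produce at x = 8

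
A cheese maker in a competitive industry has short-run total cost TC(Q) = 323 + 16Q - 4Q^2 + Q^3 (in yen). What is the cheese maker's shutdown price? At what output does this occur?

The firm shuts down when price falls below the minimum of average variable cost. AVC = VC/Q = 16 - 4Q + Q^2.
At the minimum of AVC, MC = AVC. MC = 16 - 8Q + 3Q^2; setting MC = AVC gives 2Q^2 - 4Q = 0, so Q = 2. min AVC = 12.
The firm shuts down for any P below ¥12.

¥12 per unit, at Q = 2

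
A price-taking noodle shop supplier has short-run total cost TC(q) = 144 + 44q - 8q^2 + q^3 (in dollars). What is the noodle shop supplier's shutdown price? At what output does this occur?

The shutdown price is the minimum of AVC. VC = 44q - 8q^2 + q^3, so AVC = 44 - 8q + q^2.
At the minimum of AVC, MC = AVC. MC = 44 - 16q + 3q^2; setting MC = AVC gives 2q^2 - 8q = 0, so q = 4. min AVC = 28.
For P < $28 the firm produces nothing.

$28 per unit, at q = 4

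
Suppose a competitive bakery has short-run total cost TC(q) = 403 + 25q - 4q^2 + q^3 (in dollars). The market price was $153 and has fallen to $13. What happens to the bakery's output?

AVC = 25 - 4q + q^2, minimized at q = 2 where min AVC = $21. MC = 25 - 8q + 3q^2.
With P = $153 above the shutdown price, P = MC gives q = 8.
At P = $13 < min AVC = $21, price no longer covers variable cost at any output, so the firm shuts down: q = 0.

Output falls from 8 to 0 (the firm shuts down)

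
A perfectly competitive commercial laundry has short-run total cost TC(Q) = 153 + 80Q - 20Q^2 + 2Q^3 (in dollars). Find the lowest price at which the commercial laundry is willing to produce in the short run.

The firm shuts down when price falls below the minimum of average variable cost. AVC = VC/Q = 80 - 20Q + 2Q^2.
dAVC/dQ = -20 + 4Q = 0 gives Q = 5. min AVC = 80 - 20·5 + 2·5^2 = 30.
The firm shuts down for any P below $30.

$30 per unit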